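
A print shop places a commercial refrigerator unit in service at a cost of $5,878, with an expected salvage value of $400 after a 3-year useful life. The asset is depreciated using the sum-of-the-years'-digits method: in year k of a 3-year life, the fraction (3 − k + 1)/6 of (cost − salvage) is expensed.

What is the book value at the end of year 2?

Depreciable base = $5,878 − $400 = $5,478.
Sum of the years' digits = 3+2+1 = 6.
Year 1: $5,478 × 3/6 = $2,739. Book value $3,139.
Year 2: $5,478 × 2/6 = $1,826. Book value $1,313.

$1,313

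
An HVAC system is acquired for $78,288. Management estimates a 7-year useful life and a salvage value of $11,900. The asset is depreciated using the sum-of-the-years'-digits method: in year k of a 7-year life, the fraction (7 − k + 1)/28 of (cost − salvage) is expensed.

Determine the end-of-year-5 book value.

$19,013

Depreciable base = $78,288 − $11,900 = $66,388.
Sum of the years' digits = 7+6+5+4+3+2+1 = 28.
Year 1: $66,388 × 7/28 = $16,597. Book value $61,691.
Year 2: $66,388 × 6/28 = $14,226. Book value $47,465.
Year 3: $66,388 × 5/28 = $11,855. Book value $35,610.
Year 4: $66,388 × 4/28 = $9,484. Book value $26,126.
Year 5: $66,388 × 3/28 = $7,113. Book value $19,013.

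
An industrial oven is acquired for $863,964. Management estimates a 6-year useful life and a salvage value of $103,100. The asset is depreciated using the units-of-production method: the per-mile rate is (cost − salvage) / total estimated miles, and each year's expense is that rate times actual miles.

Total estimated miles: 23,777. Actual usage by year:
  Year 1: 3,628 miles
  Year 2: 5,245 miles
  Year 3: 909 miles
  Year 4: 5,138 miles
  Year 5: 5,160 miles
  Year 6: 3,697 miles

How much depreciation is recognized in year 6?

$118,304

Depreciable base = $863,964 − $103,100 = $760,864.
Rate = $760,864 / 23,777 miles = $32 per mile.
Year 1: 3,628 × $32 = $116,096. Book value $747,868.
Year 2: 5,245 × $32 = $167,840. Book value $580,028.
Year 3: 909 × $32 = $29,088. Book value $550,940.
Year 4: 5,138 × $32 = $164,416. Book value $386,524.
Year 5: 5,160 × $32 = $165,120. Book value $221,404.
Year 6: 3,697 × $32 = $118,304. Book value $103,100.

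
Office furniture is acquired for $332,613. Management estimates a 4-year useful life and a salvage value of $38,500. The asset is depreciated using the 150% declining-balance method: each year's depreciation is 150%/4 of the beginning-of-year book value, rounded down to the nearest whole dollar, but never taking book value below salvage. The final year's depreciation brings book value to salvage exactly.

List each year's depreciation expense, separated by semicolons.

$124,729; $77,956; $48,723; $42,705

Depreciable base = $332,613 − $38,500 = $294,113.
Year 1: ⌊$332,613 × 150%/4⌋ = $124,729. Book value $207,884.
Year 2: ⌊$207,884 × 150%/4⌋ = $77,956. Book value $129,928.
Year 3: ⌊$129,928 × 150%/4⌋ = $48,723. Book value $81,205.
Year 4 (final): $81,205 − $38,500 = $42,705. Book value $38,500.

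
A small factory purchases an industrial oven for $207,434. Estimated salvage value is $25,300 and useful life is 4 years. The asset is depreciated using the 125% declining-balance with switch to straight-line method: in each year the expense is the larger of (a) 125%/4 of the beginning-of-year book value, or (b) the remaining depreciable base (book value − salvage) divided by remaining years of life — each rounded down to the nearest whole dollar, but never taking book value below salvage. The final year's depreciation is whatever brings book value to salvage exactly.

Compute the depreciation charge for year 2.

Depreciable base = $207,434 − $25,300 = $182,134.
Year 1: DB = ⌊$207,434 × 125%/4⌋ = $64,823; SL = ⌊$182,134/4⌋ = $45,533 → take DB $64,823. Book value $142,611.
Year 2: DB = ⌊$142,611 × 125%/4⌋ = $44,565; SL = ⌊$117,311/3⌋ = $39,103 → take DB $44,565. Book value $98,046.

$44,565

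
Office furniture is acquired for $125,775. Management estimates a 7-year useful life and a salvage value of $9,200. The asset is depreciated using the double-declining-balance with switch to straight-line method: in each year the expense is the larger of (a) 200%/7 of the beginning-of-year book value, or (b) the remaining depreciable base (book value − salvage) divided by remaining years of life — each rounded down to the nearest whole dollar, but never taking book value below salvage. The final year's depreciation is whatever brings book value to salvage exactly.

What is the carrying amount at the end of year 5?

$23,388

Depreciable base = $125,775 − $9,200 = $116,575.
Year 1: DB = ⌊$125,775 × 200%/7⌋ = $35,935; SL = ⌊$116,575/7⌋ = $16,653 → take DB $35,935. Book value $89,840.
Year 2: DB = ⌊$89,840 × 200%/7⌋ = $25,668; SL = ⌊$80,640/6⌋ = $13,440 → take DB $25,668. Book value $64,172.
Year 3: DB = ⌊$64,172 × 200%/7⌋ = $18,334; SL = ⌊$54,972/5⌋ = $10,994 → take DB $18,334. Book value $45,838.
Year 4: DB = ⌊$45,838 × 200%/7⌋ = $13,096; SL = ⌊$36,638/4⌋ = $9,159 → take DB $13,096. Book value $32,742.
Year 5: DB = ⌊$32,742 × 200%/7⌋ = $9,354; SL = ⌊$23,542/3⌋ = $7,847 → take DB $9,354. Book value $23,388.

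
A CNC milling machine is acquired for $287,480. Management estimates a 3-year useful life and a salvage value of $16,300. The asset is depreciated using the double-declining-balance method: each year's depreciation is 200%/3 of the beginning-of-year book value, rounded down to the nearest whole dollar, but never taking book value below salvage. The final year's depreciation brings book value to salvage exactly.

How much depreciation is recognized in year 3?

Depreciable base = $287,480 − $16,300 = $271,180.
Year 1: ⌊$287,480 × 200%/3⌋ = $191,653. Book value $95,827.
Year 2: ⌊$95,827 × 200%/3⌋ = $63,884. Book value $31,943.
Year 3 (final): $31,943 − $16,300 = $15,643. Book value $16,300.

$15,643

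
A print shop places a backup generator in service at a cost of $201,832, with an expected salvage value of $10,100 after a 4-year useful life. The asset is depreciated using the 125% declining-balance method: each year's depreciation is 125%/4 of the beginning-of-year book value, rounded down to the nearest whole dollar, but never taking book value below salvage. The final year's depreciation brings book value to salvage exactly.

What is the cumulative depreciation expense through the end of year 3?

$136,245

Depreciable base = $201,832 − $10,100 = $191,732.
Year 1: ⌊$201,832 × 125%/4⌋ = $63,072. Book value $138,760.
Year 2: ⌊$138,760 × 125%/4⌋ = $43,362. Book value $95,398.
Year 3: ⌊$95,398 × 125%/4⌋ = $29,811. Book value $65,587.
Accumulated through year 3 = $201,832 − $65,587 = $136,245.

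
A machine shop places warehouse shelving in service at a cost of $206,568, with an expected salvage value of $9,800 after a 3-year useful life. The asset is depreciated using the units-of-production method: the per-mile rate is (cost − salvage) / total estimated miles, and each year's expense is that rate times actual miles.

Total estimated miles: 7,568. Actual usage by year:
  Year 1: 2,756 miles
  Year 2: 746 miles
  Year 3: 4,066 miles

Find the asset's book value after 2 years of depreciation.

Depreciable base = $206,568 − $9,800 = $196,768.
Rate = $196,768 / 7,568 miles = $26 per mile.
Year 1: 2,756 × $26 = $71,656. Book value $134,912.
Year 2: 746 × $26 = $19,396. Book value $115,516.

$115,516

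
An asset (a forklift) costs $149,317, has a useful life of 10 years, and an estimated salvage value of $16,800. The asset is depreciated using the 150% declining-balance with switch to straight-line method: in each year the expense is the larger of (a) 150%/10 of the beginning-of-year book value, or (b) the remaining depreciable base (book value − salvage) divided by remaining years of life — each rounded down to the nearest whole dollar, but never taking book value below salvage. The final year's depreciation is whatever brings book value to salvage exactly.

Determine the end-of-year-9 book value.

Depreciable base = $149,317 − $16,800 = $132,517.
Year 1: DB = ⌊$149,317 × 150%/10⌋ = $22,397; SL = ⌊$132,517/10⌋ = $13,251 → take DB $22,397. Book value $126,920.
Year 2: DB = ⌊$126,920 × 150%/10⌋ = $19,038; SL = ⌊$110,120/9⌋ = $12,235 → take DB $19,038. Book value $107,882.
Year 3: DB = ⌊$107,882 × 150%/10⌋ = $16,182; SL = ⌊$91,082/8⌋ = $11,385 → take DB $16,182. Book value $91,700.
Year 4: DB = ⌊$91,700 × 150%/10⌋ = $13,755; SL = ⌊$74,900/7⌋ = $10,700 → take DB $13,755. Book value $77,945.
Year 5: DB = ⌊$77,945 × 150%/10⌋ = $11,691; SL = ⌊$61,145/6⌋ = $10,190 → take DB $11,691. Book value $66,254.
Year 6: DB = ⌊$66,254 × 150%/10⌋ = $9,938; SL = ⌊$49,454/5⌋ = $9,890 → take DB $9,938. Book value $56,316.
Year 7: DB = ⌊$56,316 × 150%/10⌋ = $8,447; SL = ⌊$39,516/4⌋ = $9,879 → take SL $9,879. Book value $46,437.
Year 8: DB = ⌊$46,437 × 150%/10⌋ = $6,965; SL = ⌊$29,637/3⌋ = $9,879 → take SL $9,879. Book value $36,558.
Year 9: DB = ⌊$36,558 × 150%/10⌋ = $5,483; SL = ⌊$19,758/2⌋ = $9,879 → take SL $9,879. Book value $26,679.

$26,679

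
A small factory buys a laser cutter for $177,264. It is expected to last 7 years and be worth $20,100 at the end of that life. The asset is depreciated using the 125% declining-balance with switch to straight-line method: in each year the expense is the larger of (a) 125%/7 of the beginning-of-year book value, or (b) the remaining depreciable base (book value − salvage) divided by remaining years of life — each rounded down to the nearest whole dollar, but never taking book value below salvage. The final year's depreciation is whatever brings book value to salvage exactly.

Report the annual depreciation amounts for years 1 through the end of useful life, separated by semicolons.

$31,654; $26,001; $21,358; $19,537; $19,538; $19,538; $19,538

Depreciable base = $177,264 − $20,100 = $157,164.
Year 1: DB = ⌊$177,264 × 125%/7⌋ = $31,654; SL = ⌊$157,164/7⌋ = $22,452 → take DB $31,654. Book value $145,610.
Year 2: DB = ⌊$145,610 × 125%/7⌋ = $26,001; SL = ⌊$125,510/6⌋ = $20,918 → take DB $26,001. Book value $119,609.
Year 3: DB = ⌊$119,609 × 125%/7⌋ = $21,358; SL = ⌊$99,509/5⌋ = $19,901 → take DB $21,358. Book value $98,251.
Year 4: DB = ⌊$98,251 × 125%/7⌋ = $17,544; SL = ⌊$78,151/4⌋ = $19,537 → take SL $19,537. Book value $78,714.
Year 5: DB = ⌊$78,714 × 125%/7⌋ = $14,056; SL = ⌊$58,614/3⌋ = $19,538 → take SL $19,538. Book value $59,176.
Year 6: DB = ⌊$59,176 × 125%/7⌋ = $10,567; SL = ⌊$39,076/2⌋ = $19,538 → take SL $19,538. Book value $39,638.
Year 7 (final): $39,638 − $20,100 = $19,538. Book value $20,100.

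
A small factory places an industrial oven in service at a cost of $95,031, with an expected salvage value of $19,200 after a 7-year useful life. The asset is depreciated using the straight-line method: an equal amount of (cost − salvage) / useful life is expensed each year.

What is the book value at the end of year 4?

Depreciable base = $95,031 − $19,200 = $75,831.
Annual expense = $75,831 / 7 = $10,833.
End of year 1: book value $84,198.
End of year 2: book value $73,365.
End of year 3: book value $62,532.
End of year 4: book value $51,699.

$51,699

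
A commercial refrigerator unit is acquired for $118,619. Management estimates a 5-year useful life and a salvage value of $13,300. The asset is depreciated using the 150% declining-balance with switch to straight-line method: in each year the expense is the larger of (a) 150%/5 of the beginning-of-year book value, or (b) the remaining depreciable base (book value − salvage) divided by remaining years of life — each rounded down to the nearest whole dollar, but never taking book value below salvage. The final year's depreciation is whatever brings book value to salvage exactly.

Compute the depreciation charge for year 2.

$24,910

Depreciable base = $118,619 − $13,300 = $105,319.
Year 1: DB = ⌊$118,619 × 150%/5⌋ = $35,585; SL = ⌊$105,319/5⌋ = $21,063 → take DB $35,585. Book value $83,034.
Year 2: DB = ⌊$83,034 × 150%/5⌋ = $24,910; SL = ⌊$69,734/4⌋ = $17,433 → take DB $24,910. Book value $58,124.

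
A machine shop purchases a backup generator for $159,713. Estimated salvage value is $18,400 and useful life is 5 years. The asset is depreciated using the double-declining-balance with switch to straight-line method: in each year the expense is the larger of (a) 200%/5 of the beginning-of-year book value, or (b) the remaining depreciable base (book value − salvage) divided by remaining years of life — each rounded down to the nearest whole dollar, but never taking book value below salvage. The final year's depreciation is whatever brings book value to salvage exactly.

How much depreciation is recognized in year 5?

$2,300

Depreciable base = $159,713 − $18,400 = $141,313.
Year 1: DB = ⌊$159,713 × 200%/5⌋ = $63,885; SL = ⌊$141,313/5⌋ = $28,262 → take DB $63,885. Book value $95,828.
Year 2: DB = ⌊$95,828 × 200%/5⌋ = $38,331; SL = ⌊$77,428/4⌋ = $19,357 → take DB $38,331. Book value $57,497.
Year 3: DB = ⌊$57,497 × 200%/5⌋ = $22,998; SL = ⌊$39,097/3⌋ = $13,032 → take DB $22,998. Book value $34,499.
Year 4: DB = ⌊$34,499 × 200%/5⌋ = $13,799; SL = ⌊$16,099/2⌋ = $8,049 → take DB $13,799. Book value $20,700.
Year 5 (final): $20,700 − $18,400 = $2,300. Book value $18,400.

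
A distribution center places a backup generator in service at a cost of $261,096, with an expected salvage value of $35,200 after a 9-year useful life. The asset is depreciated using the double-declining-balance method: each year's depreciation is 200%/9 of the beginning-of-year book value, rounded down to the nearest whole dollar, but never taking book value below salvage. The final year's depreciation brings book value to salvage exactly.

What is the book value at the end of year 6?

$57,803

Depreciable base = $261,096 − $35,200 = $225,896.
Year 1: ⌊$261,096 × 200%/9⌋ = $58,021. Book value $203,075.
Year 2: ⌊$203,075 × 200%/9⌋ = $45,127. Book value $157,948.
Year 3: ⌊$157,948 × 200%/9⌋ = $35,099. Book value $122,849.
Year 4: ⌊$122,849 × 200%/9⌋ = $27,299. Book value $95,550.
Year 5: ⌊$95,550 × 200%/9⌋ = $21,233. Book value $74,317.
Year 6: ⌊$74,317 × 200%/9⌋ = $16,514. Book value $57,803.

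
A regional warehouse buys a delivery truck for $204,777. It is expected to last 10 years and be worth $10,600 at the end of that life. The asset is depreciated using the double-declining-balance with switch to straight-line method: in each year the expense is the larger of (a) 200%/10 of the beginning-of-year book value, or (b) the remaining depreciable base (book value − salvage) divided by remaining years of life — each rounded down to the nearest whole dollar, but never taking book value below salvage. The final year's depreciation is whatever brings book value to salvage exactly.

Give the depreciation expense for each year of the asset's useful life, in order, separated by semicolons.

Depreciable base = $204,777 − $10,600 = $194,177.
Year 1: DB = ⌊$204,777 × 200%/10⌋ = $40,955; SL = ⌊$194,177/10⌋ = $19,417 → take DB $40,955. Book value $163,822.
Year 2: DB = ⌊$163,822 × 200%/10⌋ = $32,764; SL = ⌊$153,222/9⌋ = $17,024 → take DB $32,764. Book value $131,058.
Year 3: DB = ⌊$131,058 × 200%/10⌋ = $26,211; SL = ⌊$120,458/8⌋ = $15,057 → take DB $26,211. Book value $104,847.
Year 4: DB = ⌊$104,847 × 200%/10⌋ = $20,969; SL = ⌊$94,247/7⌋ = $13,463 → take DB $20,969. Book value $83,878.
Year 5: DB = ⌊$83,878 × 200%/10⌋ = $16,775; SL = ⌊$73,278/6⌋ = $12,213 → take DB $16,775. Book value $67,103.
Year 6: DB = ⌊$67,103 × 200%/10⌋ = $13,420; SL = ⌊$56,503/5⌋ = $11,300 → take DB $13,420. Book value $53,683.
Year 7: DB = ⌊$53,683 × 200%/10⌋ = $10,736; SL = ⌊$43,083/4⌋ = $10,770 → take SL $10,770. Book value $42,913.
Year 8: DB = ⌊$42,913 × 200%/10⌋ = $8,582; SL = ⌊$32,313/3⌋ = $10,771 → take SL $10,771. Book value $32,142.
Year 9: DB = ⌊$32,142 × 200%/10⌋ = $6,428; SL = ⌊$21,542/2⌋ = $10,771 → take SL $10,771. Book value $21,371.
Year 10 (final): $21,371 − $10,600 = $10,771. Book value $10,600.

$40,955; $32,764; $26,211; $20,969; $16,775; $13,420; $10,770; $10,771; $10,771; $10,771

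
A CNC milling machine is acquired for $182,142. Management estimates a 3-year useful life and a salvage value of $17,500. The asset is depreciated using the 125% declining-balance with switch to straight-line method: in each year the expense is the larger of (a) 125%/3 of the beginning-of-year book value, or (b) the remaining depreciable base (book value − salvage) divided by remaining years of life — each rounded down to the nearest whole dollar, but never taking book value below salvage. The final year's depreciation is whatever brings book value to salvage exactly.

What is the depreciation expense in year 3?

Depreciable base = $182,142 − $17,500 = $164,642.
Year 1: DB = ⌊$182,142 × 125%/3⌋ = $75,892; SL = ⌊$164,642/3⌋ = $54,880 → take DB $75,892. Book value $106,250.
Year 2: DB = ⌊$106,250 × 125%/3⌋ = $44,270; SL = ⌊$88,750/2⌋ = $44,375 → take SL $44,375. Book value $61,875.
Year 3 (final): $61,875 − $17,500 = $44,375. Book value $17,500.

$44,375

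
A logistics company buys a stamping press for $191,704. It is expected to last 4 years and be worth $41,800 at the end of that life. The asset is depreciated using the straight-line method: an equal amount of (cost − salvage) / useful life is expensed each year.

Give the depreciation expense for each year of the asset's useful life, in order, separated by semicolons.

$37,476; $37,476; $37,476; $37,476

Depreciable base = $191,704 − $41,800 = $149,904.
Annual expense = $149,904 / 4 = $37,476.
End of year 1: book value $154,228.
End of year 2: book value $116,752.
End of year 3: book value $79,276.
End of year 4: book value $41,800.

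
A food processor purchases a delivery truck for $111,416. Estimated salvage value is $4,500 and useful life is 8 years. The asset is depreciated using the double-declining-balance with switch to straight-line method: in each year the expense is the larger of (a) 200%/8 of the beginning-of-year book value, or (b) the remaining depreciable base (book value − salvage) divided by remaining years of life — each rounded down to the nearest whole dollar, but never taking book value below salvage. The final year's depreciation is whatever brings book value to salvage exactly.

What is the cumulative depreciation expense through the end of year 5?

Depreciable base = $111,416 − $4,500 = $106,916.
Year 1: DB = ⌊$111,416 × 200%/8⌋ = $27,854; SL = ⌊$106,916/8⌋ = $13,364 → take DB $27,854. Book value $83,562.
Year 2: DB = ⌊$83,562 × 200%/8⌋ = $20,890; SL = ⌊$79,062/7⌋ = $11,294 → take DB $20,890. Book value $62,672.
Year 3: DB = ⌊$62,672 × 200%/8⌋ = $15,668; SL = ⌊$58,172/6⌋ = $9,695 → take DB $15,668. Book value $47,004.
Year 4: DB = ⌊$47,004 × 200%/8⌋ = $11,751; SL = ⌊$42,504/5⌋ = $8,500 → take DB $11,751. Book value $35,253.
Year 5: DB = ⌊$35,253 × 200%/8⌋ = $8,813; SL = ⌊$30,753/4⌋ = $7,688 → take DB $8,813. Book value $26,440.
Accumulated through year 5 = $111,416 − $26,440 = $84,976.

$84,976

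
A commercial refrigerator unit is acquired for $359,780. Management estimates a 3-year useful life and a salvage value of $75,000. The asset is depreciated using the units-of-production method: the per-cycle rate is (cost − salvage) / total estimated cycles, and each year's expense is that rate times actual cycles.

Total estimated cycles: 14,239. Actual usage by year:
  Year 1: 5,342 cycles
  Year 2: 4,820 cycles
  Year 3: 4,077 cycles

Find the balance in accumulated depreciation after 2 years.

$203,240

Depreciable base = $359,780 − $75,000 = $284,780.
Rate = $284,780 / 14,239 cycles = $20 per cycle.
Year 1: 5,342 × $20 = $106,840. Book value $252,940.
Year 2: 4,820 × $20 = $96,400. Book value $156,540.
Accumulated through year 2 = $359,780 − $156,540 = $203,240.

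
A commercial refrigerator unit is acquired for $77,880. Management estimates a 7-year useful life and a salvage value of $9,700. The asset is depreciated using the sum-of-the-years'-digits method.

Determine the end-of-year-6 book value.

Depreciable base = $77,880 − $9,700 = $68,180.
Sum of the years' digits = 7+6+5+4+3+2+1 = 28.
Year 1: $68,180 × 7/28 = $17,045. Book value $60,835.
Year 2: $68,180 × 6/28 = $14,610. Book value $46,225.
Year 3: $68,180 × 5/28 = $12,175. Book value $34,050.
Year 4: $68,180 × 4/28 = $9,740. Book value $24,310.
Year 5: $68,180 × 3/28 = $7,305. Book value $17,005.
Year 6: $68,180 × 2/28 = $4,870. Book value $12,135.

$12,135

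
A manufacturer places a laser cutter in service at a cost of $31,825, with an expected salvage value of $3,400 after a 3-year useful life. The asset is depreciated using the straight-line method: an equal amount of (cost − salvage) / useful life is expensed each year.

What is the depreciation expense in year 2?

$9,475

Depreciable base = $31,825 − $3,400 = $28,425.
Annual expense = $28,425 / 3 = $9,475.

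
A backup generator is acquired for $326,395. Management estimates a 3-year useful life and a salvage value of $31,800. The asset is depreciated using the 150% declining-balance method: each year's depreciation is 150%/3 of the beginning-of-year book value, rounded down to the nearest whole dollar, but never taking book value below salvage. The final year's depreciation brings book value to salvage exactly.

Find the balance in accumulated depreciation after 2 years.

$244,796

Depreciable base = $326,395 − $31,800 = $294,595.
Year 1: ⌊$326,395 × 150%/3⌋ = $163,197. Book value $163,198.
Year 2: ⌊$163,198 × 150%/3⌋ = $81,599. Book value $81,599.
Accumulated through year 2 = $326,395 − $81,599 = $244,796.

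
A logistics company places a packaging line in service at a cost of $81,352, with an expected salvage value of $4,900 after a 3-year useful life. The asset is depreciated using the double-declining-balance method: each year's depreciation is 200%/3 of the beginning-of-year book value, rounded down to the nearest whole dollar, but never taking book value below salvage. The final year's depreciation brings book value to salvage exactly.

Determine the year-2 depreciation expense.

Depreciable base = $81,352 − $4,900 = $76,452.
Year 1: ⌊$81,352 × 200%/3⌋ = $54,234. Book value $27,118.
Year 2: ⌊$27,118 × 200%/3⌋ = $18,078. Book value $9,040.

$18,078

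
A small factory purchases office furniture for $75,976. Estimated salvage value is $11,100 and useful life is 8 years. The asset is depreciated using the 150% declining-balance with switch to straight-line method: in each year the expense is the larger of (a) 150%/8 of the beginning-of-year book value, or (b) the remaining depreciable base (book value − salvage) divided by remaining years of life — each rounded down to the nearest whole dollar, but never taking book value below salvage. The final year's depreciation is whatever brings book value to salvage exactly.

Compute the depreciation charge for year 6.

Depreciable base = $75,976 − $11,100 = $64,876.
Year 1: DB = ⌊$75,976 × 150%/8⌋ = $14,245; SL = ⌊$64,876/8⌋ = $8,109 → take DB $14,245. Book value $61,731.
Year 2: DB = ⌊$61,731 × 150%/8⌋ = $11,574; SL = ⌊$50,631/7⌋ = $7,233 → take DB $11,574. Book value $50,157.
Year 3: DB = ⌊$50,157 × 150%/8⌋ = $9,404; SL = ⌊$39,057/6⌋ = $6,509 → take DB $9,404. Book value $40,753.
Year 4: DB = ⌊$40,753 × 150%/8⌋ = $7,641; SL = ⌊$29,653/5⌋ = $5,930 → take DB $7,641. Book value $33,112.
Year 5: DB = ⌊$33,112 × 150%/8⌋ = $6,208; SL = ⌊$22,012/4⌋ = $5,503 → take DB $6,208. Book value $26,904.
Year 6: DB = ⌊$26,904 × 150%/8⌋ = $5,044; SL = ⌊$15,804/3⌋ = $5,268 → take SL $5,268. Book value $21,636.

$5,268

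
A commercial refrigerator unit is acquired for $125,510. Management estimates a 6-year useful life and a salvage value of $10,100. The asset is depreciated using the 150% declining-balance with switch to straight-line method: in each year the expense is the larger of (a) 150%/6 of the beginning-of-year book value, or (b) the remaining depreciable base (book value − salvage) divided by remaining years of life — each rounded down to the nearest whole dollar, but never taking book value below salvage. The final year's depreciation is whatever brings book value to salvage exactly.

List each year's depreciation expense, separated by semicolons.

$31,377; $23,533; $17,650; $14,283; $14,283; $14,284

Depreciable base = $125,510 − $10,100 = $115,410.
Year 1: DB = ⌊$125,510 × 150%/6⌋ = $31,377; SL = ⌊$115,410/6⌋ = $19,235 → take DB $31,377. Book value $94,133.
Year 2: DB = ⌊$94,133 × 150%/6⌋ = $23,533; SL = ⌊$84,033/5⌋ = $16,806 → take DB $23,533. Book value $70,600.
Year 3: DB = ⌊$70,600 × 150%/6⌋ = $17,650; SL = ⌊$60,500/4⌋ = $15,125 → take DB $17,650. Book value $52,950.
Year 4: DB = ⌊$52,950 × 150%/6⌋ = $13,237; SL = ⌊$42,850/3⌋ = $14,283 → take SL $14,283. Book value $38,667.
Year 5: DB = ⌊$38,667 × 150%/6⌋ = $9,666; SL = ⌊$28,567/2⌋ = $14,283 → take SL $14,283. Book value $24,384.
Year 6 (final): $24,384 − $10,100 = $14,284. Book value $10,100.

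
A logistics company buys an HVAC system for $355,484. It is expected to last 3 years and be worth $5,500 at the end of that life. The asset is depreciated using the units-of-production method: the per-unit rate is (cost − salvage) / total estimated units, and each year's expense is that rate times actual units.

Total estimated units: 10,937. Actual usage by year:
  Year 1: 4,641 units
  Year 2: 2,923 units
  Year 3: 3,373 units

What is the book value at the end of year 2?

Depreciable base = $355,484 − $5,500 = $349,984.
Rate = $349,984 / 10,937 units = $32 per unit.
Year 1: 4,641 × $32 = $148,512. Book value $206,972.
Year 2: 2,923 × $32 = $93,536. Book value $113,436.

$113,436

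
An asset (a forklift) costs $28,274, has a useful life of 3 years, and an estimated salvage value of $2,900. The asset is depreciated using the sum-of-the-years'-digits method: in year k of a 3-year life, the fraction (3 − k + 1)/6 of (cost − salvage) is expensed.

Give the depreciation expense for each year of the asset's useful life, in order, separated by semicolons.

$12,687; $8,458; $4,229

Depreciable base = $28,274 − $2,900 = $25,374.
Sum of the years' digits = 3+2+1 = 6.
Year 1: $25,374 × 3/6 = $12,687. Book value $15,587.
Year 2: $25,374 × 2/6 = $8,458. Book value $7,129.
Year 3: $25,374 × 1/6 = $4,229. Book value $2,900.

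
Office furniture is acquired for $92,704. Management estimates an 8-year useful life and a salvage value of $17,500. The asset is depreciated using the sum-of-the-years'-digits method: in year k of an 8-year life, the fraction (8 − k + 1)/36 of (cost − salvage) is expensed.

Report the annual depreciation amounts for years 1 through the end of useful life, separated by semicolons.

$16,712; $14,623; $12,534; $10,445; $8,356; $6,267; $4,178; $2,089

Depreciable base = $92,704 − $17,500 = $75,204.
Sum of the years' digits = 8+7+6+5+4+3+2+1 = 36.
Year 1: $75,204 × 8/36 = $16,712. Book value $75,992.
Year 2: $75,204 × 7/36 = $14,623. Book value $61,369.
Year 3: $75,204 × 6/36 = $12,534. Book value $48,835.
Year 4: $75,204 × 5/36 = $10,445. Book value $38,390.
Year 5: $75,204 × 4/36 = $8,356. Book value $30,034.
Year 6: $75,204 × 3/36 = $6,267. Book value $23,767.
Year 7: $75,204 × 2/36 = $4,178. Book value $19,589.
Year 8: $75,204 × 1/36 = $2,089. Book value $17,500.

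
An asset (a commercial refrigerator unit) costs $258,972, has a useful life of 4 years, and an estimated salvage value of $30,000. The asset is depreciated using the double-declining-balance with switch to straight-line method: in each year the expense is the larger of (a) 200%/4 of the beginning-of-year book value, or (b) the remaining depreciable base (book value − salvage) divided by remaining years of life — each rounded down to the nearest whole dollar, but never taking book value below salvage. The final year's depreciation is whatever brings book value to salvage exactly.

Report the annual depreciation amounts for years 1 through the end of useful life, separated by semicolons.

Depreciable base = $258,972 − $30,000 = $228,972.
Year 1: DB = ⌊$258,972 × 200%/4⌋ = $129,486; SL = ⌊$228,972/4⌋ = $57,243 → take DB $129,486. Book value $129,486.
Year 2: DB = ⌊$129,486 × 200%/4⌋ = $64,743; SL = ⌊$99,486/3⌋ = $33,162 → take DB $64,743. Book value $64,743.
Year 3: DB = ⌊$64,743 × 200%/4⌋ = $32,371; SL = ⌊$34,743/2⌋ = $17,371 → take DB $32,371. Book value $32,372.
Year 4 (final): $32,372 − $30,000 = $2,372. Book value $30,000.

$129,486; $64,743; $32,371; $2,372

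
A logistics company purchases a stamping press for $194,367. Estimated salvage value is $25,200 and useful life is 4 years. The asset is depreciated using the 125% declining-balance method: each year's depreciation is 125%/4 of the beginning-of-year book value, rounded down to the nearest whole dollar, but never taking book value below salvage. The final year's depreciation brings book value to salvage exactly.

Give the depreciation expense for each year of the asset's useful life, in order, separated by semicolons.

Depreciable base = $194,367 − $25,200 = $169,167.
Year 1: ⌊$194,367 × 125%/4⌋ = $60,739. Book value $133,628.
Year 2: ⌊$133,628 × 125%/4⌋ = $41,758. Book value $91,870.
Year 3: ⌊$91,870 × 125%/4⌋ = $28,709. Book value $63,161.
Year 4 (final): $63,161 − $25,200 = $37,961. Book value $25,200.

$60,739; $41,758; $28,709; $37,961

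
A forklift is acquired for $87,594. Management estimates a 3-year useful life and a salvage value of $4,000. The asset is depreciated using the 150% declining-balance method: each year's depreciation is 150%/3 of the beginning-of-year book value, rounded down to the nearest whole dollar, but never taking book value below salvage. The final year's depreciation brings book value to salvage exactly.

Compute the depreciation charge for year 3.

$17,899

Depreciable base = $87,594 − $4,000 = $83,594.
Year 1: ⌊$87,594 × 150%/3⌋ = $43,797. Book value $43,797.
Year 2: ⌊$43,797 × 150%/3⌋ = $21,898. Book value $21,899.
Year 3 (final): $21,899 − $4,000 = $17,899. Book value $4,000.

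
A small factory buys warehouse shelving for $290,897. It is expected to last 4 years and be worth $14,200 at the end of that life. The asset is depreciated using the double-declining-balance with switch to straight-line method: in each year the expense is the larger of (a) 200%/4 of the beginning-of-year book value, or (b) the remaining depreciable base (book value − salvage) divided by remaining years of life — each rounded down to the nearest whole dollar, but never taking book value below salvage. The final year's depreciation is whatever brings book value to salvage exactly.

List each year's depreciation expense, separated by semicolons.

Depreciable base = $290,897 − $14,200 = $276,697.
Year 1: DB = ⌊$290,897 × 200%/4⌋ = $145,448; SL = ⌊$276,697/4⌋ = $69,174 → take DB $145,448. Book value $145,449.
Year 2: DB = ⌊$145,449 × 200%/4⌋ = $72,724; SL = ⌊$131,249/3⌋ = $43,749 → take DB $72,724. Book value $72,725.
Year 3: DB = ⌊$72,725 × 200%/4⌋ = $36,362; SL = ⌊$58,525/2⌋ = $29,262 → take DB $36,362. Book value $36,363.
Year 4 (final): $36,363 − $14,200 = $22,163. Book value $14,200.

$145,448; $72,724; $36,362; $22,163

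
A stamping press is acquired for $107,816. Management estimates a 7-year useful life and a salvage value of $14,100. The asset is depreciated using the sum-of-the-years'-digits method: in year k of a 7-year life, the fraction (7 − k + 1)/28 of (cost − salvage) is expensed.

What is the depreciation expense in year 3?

Depreciable base = $107,816 − $14,100 = $93,716.
Sum of the years' digits = 7+6+5+4+3+2+1 = 28.
Year 1: $93,716 × 7/28 = $23,429. Book value $84,387.
Year 2: $93,716 × 6/28 = $20,082. Book value $64,305.
Year 3: $93,716 × 5/28 = $16,735. Book value $47,570.

$16,735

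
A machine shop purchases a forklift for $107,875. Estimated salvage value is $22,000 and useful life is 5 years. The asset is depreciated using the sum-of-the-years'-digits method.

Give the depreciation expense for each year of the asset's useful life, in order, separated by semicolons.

$28,625; $22,900; $17,175; $11,450; $5,725

Depreciable base = $107,875 − $22,000 = $85,875.
Sum of the years' digits = 5+4+3+2+1 = 15.
Year 1: $85,875 × 5/15 = $28,625. Book value $79,250.
Year 2: $85,875 × 4/15 = $22,900. Book value $56,350.
Year 3: $85,875 × 3/15 = $17,175. Book value $39,175.
Year 4: $85,875 × 2/15 = $11,450. Book value $27,725.
Year 5: $85,875 × 1/15 = $5,725. Book value $22,000.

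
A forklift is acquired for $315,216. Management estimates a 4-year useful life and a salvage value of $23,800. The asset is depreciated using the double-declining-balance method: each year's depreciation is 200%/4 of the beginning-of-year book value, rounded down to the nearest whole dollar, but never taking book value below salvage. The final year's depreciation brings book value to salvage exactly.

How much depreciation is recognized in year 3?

Depreciable base = $315,216 − $23,800 = $291,416.
Year 1: ⌊$315,216 × 200%/4⌋ = $157,608. Book value $157,608.
Year 2: ⌊$157,608 × 200%/4⌋ = $78,804. Book value $78,804.
Year 3: ⌊$78,804 × 200%/4⌋ = $39,402. Book value $39,402.

$39,402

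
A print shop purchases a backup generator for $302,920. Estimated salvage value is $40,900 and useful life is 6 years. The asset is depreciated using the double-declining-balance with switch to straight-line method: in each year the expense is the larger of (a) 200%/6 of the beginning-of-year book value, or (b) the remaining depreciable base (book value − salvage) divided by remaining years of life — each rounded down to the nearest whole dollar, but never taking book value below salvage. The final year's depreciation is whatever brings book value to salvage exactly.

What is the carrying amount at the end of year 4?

$59,837

Depreciable base = $302,920 − $40,900 = $262,020.
Year 1: DB = ⌊$302,920 × 200%/6⌋ = $100,973; SL = ⌊$262,020/6⌋ = $43,670 → take DB $100,973. Book value $201,947.
Year 2: DB = ⌊$201,947 × 200%/6⌋ = $67,315; SL = ⌊$161,047/5⌋ = $32,209 → take DB $67,315. Book value $134,632.
Year 3: DB = ⌊$134,632 × 200%/6⌋ = $44,877; SL = ⌊$93,732/4⌋ = $23,433 → take DB $44,877. Book value $89,755.
Year 4: DB = ⌊$89,755 × 200%/6⌋ = $29,918; SL = ⌊$48,855/3⌋ = $16,285 → take DB $29,918. Book value $59,837.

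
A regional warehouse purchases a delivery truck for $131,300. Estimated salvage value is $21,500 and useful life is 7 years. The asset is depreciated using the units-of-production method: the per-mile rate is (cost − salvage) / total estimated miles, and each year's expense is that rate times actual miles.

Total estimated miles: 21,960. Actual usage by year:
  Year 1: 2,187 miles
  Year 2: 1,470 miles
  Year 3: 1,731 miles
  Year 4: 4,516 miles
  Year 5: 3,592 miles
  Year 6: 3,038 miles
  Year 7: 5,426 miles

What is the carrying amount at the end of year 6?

$48,630

Depreciable base = $131,300 − $21,500 = $109,800.
Rate = $109,800 / 21,960 miles = $5 per mile.
Year 1: 2,187 × $5 = $10,935. Book value $120,365.
Year 2: 1,470 × $5 = $7,350. Book value $113,015.
Year 3: 1,731 × $5 = $8,655. Book value $104,360.
Year 4: 4,516 × $5 = $22,580. Book value $81,780.
Year 5: 3,592 × $5 = $17,960. Book value $63,820.
Year 6: 3,038 × $5 = $15,190. Book value $48,630.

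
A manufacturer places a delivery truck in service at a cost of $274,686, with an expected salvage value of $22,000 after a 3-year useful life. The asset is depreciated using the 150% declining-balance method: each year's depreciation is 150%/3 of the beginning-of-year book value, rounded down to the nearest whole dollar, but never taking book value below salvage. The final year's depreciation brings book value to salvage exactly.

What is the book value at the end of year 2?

Depreciable base = $274,686 − $22,000 = $252,686.
Year 1: ⌊$274,686 × 150%/3⌋ = $137,343. Book value $137,343.
Year 2: ⌊$137,343 × 150%/3⌋ = $68,671. Book value $68,672.

$68,672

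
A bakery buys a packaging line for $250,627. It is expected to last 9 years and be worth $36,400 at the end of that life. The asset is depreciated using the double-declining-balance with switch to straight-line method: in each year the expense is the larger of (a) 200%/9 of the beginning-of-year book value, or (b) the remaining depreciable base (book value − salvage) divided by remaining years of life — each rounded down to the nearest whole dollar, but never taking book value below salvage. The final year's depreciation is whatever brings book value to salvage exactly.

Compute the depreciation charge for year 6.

$15,852

Depreciable base = $250,627 − $36,400 = $214,227.
Year 1: DB = ⌊$250,627 × 200%/9⌋ = $55,694; SL = ⌊$214,227/9⌋ = $23,803 → take DB $55,694. Book value $194,933.
Year 2: DB = ⌊$194,933 × 200%/9⌋ = $43,318; SL = ⌊$158,533/8⌋ = $19,816 → take DB $43,318. Book value $151,615.
Year 3: DB = ⌊$151,615 × 200%/9⌋ = $33,692; SL = ⌊$115,215/7⌋ = $16,459 → take DB $33,692. Book value $117,923.
Year 4: DB = ⌊$117,923 × 200%/9⌋ = $26,205; SL = ⌊$81,523/6⌋ = $13,587 → take DB $26,205. Book value $91,718.
Year 5: DB = ⌊$91,718 × 200%/9⌋ = $20,381; SL = ⌊$55,318/5⌋ = $11,063 → take DB $20,381. Book value $71,337.
Year 6: DB = ⌊$71,337 × 200%/9⌋ = $15,852; SL = ⌊$34,937/4⌋ = $8,734 → take DB $15,852. Book value $55,485.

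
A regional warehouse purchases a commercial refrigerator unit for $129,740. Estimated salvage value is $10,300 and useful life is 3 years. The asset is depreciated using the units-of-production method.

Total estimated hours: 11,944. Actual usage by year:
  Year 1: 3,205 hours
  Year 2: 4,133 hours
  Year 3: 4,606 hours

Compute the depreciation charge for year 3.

Depreciable base = $129,740 − $10,300 = $119,440.
Rate = $119,440 / 11,944 hours = $10 per hour.
Year 1: 3,205 × $10 = $32,050. Book value $97,690.
Year 2: 4,133 × $10 = $41,330. Book value $56,360.
Year 3: 4,606 × $10 = $46,060. Book value $10,300.

$46,060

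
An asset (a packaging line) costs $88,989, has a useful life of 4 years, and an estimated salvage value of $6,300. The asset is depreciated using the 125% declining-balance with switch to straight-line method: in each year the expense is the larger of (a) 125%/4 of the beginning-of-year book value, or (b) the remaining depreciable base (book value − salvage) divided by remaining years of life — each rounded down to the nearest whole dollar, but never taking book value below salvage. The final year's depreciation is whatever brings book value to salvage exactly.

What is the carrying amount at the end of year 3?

Depreciable base = $88,989 − $6,300 = $82,689.
Year 1: DB = ⌊$88,989 × 125%/4⌋ = $27,809; SL = ⌊$82,689/4⌋ = $20,672 → take DB $27,809. Book value $61,180.
Year 2: DB = ⌊$61,180 × 125%/4⌋ = $19,118; SL = ⌊$54,880/3⌋ = $18,293 → take DB $19,118. Book value $42,062.
Year 3: DB = ⌊$42,062 × 125%/4⌋ = $13,144; SL = ⌊$35,762/2⌋ = $17,881 → take SL $17,881. Book value $24,181.

$24,181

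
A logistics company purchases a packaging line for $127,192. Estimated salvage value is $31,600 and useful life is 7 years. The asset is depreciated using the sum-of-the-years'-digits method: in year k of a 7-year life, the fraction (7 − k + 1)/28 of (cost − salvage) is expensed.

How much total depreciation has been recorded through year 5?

$85,350

Depreciable base = $127,192 − $31,600 = $95,592.
Sum of the years' digits = 7+6+5+4+3+2+1 = 28.
Year 1: $95,592 × 7/28 = $23,898. Book value $103,294.
Year 2: $95,592 × 6/28 = $20,484. Book value $82,810.
Year 3: $95,592 × 5/28 = $17,070. Book value $65,740.
Year 4: $95,592 × 4/28 = $13,656. Book value $52,084.
Year 5: $95,592 × 3/28 = $10,242. Book value $41,842.
Accumulated through year 5 = $127,192 − $41,842 = $85,350.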